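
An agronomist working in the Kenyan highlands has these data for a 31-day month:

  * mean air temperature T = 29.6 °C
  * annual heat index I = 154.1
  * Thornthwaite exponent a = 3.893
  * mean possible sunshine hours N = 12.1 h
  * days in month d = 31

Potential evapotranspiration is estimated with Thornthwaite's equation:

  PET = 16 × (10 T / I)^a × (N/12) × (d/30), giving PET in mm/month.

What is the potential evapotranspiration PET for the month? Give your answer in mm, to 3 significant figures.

10T/I = 10 × 29.6 / 154.1 = 1.9208
(10T/I)^a = 1.9208^3.893 = 12.6939
Uncorrected PET = 16 × 12.6939 = 203.102 mm
Correction = (N/12)(d/30) = (12.1/12)(31/30) = 1.0419
PET = 203.102 × 1.0419 = 211.612 mm/month

212 mm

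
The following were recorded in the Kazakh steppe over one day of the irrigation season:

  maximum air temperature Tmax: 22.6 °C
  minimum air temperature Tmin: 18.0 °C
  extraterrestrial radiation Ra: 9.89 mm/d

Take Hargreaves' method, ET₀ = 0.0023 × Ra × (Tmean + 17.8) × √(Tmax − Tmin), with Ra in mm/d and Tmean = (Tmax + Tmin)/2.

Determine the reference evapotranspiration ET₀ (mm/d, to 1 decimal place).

1.9 mm/d

Tmean = (22.6 + 18.0)/2 = 20.30 °C
ET₀ = 0.0023 × 9.89 × (20.30 + 17.8) × √4.6 = 0.0023 × 9.89 × 38.10 × 2.1448 = 1.8588 mm/d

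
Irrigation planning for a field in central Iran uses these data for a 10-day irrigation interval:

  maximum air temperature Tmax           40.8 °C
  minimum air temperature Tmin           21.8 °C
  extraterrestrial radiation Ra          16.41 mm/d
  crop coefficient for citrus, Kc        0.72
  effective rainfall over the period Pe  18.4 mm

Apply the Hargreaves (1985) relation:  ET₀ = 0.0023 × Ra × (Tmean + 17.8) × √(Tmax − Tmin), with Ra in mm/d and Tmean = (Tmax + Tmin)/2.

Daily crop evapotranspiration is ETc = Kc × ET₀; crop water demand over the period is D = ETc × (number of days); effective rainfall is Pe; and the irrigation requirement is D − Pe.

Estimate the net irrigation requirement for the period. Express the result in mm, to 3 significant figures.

39.8 mm

Tmean = (40.8 + 21.8)/2 = 31.30 °C
ET₀ = 0.0023 × 16.41 × (31.30 + 17.8) × √19.0 = 0.0023 × 16.41 × 49.10 × 4.3589 = 8.0778 mm/d
ETc = Kc × ET₀ = 0.72 × 8.0778 = 5.8160 mm/d
Crop demand D = ETc × 10 d = 5.8160 × 10 = 58.160 mm
D − Pe = 58.160 − 18.4 = 39.760 mm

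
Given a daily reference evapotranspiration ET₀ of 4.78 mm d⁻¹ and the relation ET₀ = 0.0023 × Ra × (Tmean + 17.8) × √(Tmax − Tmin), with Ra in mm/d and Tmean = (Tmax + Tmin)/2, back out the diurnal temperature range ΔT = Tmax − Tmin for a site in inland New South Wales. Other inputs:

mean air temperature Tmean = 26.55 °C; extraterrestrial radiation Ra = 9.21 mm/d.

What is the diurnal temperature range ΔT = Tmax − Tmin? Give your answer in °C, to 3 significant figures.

25.9 °C

√ΔT = ET₀ / [0.0023 × Ra × (Tmean+17.8)] = 4.78 / (0.0023 × 9.21 × 44.35) = 5.0880
ΔT = 5.0880² = 25.888 °C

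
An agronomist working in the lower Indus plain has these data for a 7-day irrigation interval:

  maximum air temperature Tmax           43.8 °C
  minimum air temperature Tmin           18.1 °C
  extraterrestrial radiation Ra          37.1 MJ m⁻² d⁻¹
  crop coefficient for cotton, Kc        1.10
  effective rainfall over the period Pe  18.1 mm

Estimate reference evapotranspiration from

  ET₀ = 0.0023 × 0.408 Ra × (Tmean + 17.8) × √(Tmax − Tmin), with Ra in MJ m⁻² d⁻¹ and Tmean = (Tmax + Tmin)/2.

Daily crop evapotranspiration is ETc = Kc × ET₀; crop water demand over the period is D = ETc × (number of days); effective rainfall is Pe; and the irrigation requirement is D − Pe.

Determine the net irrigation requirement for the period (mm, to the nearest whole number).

48 mm

Tmean = (43.8 + 18.1)/2 = 30.95 °C
0.408 Ra = 0.408 × 37.1 = 15.1368 mm/d equivalent
ET₀ = 0.0023 × 15.1368 × (30.95 + 17.8) × √25.7 = 0.0023 × 15.1368 × 48.75 × 5.0695 = 8.6040 mm/d
ETc = Kc × ET₀ = 1.10 × 8.6040 = 9.4644 mm/d
Crop demand D = ETc × 7 d = 9.4644 × 7 = 66.251 mm
D − Pe = 66.251 − 18.1 = 48.151 mm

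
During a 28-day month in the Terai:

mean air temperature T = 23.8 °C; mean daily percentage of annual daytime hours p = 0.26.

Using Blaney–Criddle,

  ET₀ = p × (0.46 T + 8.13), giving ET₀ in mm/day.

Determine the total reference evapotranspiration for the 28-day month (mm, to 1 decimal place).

ET₀ = 0.26 × (0.46 × 23.8 + 8.13) = 0.26 × 19.078 = 4.9603 mm/d
Monthly total = 4.9603 × 28 = 138.888 mm

138.9 mm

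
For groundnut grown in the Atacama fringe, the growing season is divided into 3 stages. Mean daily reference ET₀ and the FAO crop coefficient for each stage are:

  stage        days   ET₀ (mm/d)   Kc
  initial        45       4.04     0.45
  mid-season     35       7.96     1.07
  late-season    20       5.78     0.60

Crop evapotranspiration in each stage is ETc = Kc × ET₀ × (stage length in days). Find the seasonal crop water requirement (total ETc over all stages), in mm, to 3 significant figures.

449 mm

initial: 0.45 × 4.04 × 45 = 81.81 mm
mid-season: 1.07 × 7.96 × 35 = 298.10 mm
late-season: 0.60 × 5.78 × 20 = 69.36 mm
Seasonal total = 449.27 mm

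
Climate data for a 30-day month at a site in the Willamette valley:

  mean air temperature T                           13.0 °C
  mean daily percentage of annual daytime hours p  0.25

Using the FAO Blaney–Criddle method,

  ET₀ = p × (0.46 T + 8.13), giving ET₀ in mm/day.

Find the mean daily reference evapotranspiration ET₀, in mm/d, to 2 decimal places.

ET₀ = 0.25 × (0.46 × 13.0 + 8.13) = 0.25 × 14.110 = 3.5275 mm/d

3.53 mm/d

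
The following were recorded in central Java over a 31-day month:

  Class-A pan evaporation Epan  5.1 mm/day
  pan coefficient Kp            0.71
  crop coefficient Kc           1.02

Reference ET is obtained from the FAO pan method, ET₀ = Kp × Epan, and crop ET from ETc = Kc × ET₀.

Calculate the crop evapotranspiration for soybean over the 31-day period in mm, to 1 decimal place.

ET₀ = 0.71 × 5.1 = 3.6210 mm/d
ETc = Kc × ET₀ = 1.02 × 3.6210 = 3.6934 mm/d
Over 31 days: 3.6934 × 31 = 114.495 mm

114.5 mm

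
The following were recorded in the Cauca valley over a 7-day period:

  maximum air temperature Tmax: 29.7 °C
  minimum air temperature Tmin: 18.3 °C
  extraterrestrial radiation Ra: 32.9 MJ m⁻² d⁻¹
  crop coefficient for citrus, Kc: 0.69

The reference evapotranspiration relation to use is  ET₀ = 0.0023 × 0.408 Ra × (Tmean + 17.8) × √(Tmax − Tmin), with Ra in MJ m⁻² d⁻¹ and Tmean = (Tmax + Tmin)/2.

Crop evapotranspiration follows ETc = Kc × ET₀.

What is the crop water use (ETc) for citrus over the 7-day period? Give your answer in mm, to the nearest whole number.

Tmean = (29.7 + 18.3)/2 = 24.00 °C
0.408 Ra = 0.408 × 32.9 = 13.4232 mm/d equivalent
ET₀ = 0.0023 × 13.4232 × (24.00 + 17.8) × √11.4 = 0.0023 × 13.4232 × 41.80 × 3.3764 = 4.3573 mm/d
ETc = Kc × ET₀ = 0.69 × 4.3573 = 3.0065 mm/d
Over 7 days: 3.0065 × 7 = 21.046 mm

21 mm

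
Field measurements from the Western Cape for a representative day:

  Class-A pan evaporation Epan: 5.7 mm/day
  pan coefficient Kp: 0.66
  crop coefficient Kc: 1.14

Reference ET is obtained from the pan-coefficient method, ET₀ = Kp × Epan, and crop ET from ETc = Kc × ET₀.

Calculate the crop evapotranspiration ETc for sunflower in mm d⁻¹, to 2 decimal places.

4.29 mm d⁻¹

ET₀ = 0.66 × 5.7 = 3.7620 mm/d
ETc = Kc × ET₀ = 1.14 × 3.7620 = 4.2887 mm/d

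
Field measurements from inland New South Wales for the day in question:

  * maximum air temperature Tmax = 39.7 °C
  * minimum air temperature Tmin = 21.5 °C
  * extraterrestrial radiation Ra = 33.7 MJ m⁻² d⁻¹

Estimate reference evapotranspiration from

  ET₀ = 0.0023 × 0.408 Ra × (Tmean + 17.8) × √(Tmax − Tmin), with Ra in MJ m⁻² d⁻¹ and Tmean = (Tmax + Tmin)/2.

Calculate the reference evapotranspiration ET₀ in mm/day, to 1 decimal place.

6.5 mm/day

Tmean = (39.7 + 21.5)/2 = 30.60 °C
0.408 Ra = 0.408 × 33.7 = 13.7496 mm/d equivalent
ET₀ = 0.0023 × 13.7496 × (30.60 + 17.8) × √18.2 = 0.0023 × 13.7496 × 48.40 × 4.2661 = 6.5297 mm/d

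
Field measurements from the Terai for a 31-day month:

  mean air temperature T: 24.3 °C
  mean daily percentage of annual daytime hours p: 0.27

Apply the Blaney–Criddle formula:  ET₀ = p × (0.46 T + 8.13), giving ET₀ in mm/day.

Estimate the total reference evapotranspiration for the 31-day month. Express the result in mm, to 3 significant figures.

162 mm

ET₀ = 0.27 × (0.46 × 24.3 + 8.13) = 0.27 × 19.308 = 5.2132 mm/d
Monthly total = 5.2132 × 31 = 161.609 mm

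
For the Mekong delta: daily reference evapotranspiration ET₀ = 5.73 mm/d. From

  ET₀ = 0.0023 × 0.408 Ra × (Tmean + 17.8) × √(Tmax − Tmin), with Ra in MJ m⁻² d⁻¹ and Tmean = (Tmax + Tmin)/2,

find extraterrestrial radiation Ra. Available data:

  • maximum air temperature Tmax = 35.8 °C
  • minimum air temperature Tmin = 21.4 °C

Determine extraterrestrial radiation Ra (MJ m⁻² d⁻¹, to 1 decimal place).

34.7 MJ m⁻² d⁻¹

Tmean = (35.8+21.4)/2 = 28.60 °C; ΔT = 14.4
Ra = ET₀ / [0.0023 × 0.408 × (Tmean+17.8) × √ΔT]
   = 5.73 / (0.0023 × 0.408 × 46.40 × 3.7947) = 34.679 MJ m⁻² d⁻¹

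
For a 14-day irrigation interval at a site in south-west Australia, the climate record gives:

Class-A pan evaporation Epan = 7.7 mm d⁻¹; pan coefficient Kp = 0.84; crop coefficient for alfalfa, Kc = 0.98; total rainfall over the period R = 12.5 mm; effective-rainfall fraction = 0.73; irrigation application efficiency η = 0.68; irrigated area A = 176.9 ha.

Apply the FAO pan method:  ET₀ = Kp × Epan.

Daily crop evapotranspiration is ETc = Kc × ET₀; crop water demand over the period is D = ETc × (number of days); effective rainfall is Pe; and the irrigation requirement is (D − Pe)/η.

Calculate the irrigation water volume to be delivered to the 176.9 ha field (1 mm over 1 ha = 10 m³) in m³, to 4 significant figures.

ET₀ = 0.84 × 7.7 = 6.4680 mm/d
ETc = Kc × ET₀ = 0.98 × 6.4680 = 6.3386 mm/d
Crop demand D = ETc × 14 d = 6.3386 × 14 = 88.740 mm
Pe = 0.73 × 12.5 = 9.125 mm
D − Pe = 88.740 − 9.125 = 79.615 mm
Gross irrigation = 79.615 / 0.68 = 117.081 mm
Volume = 117.081 mm × 176.9 ha × 10 = 207116.3 m³

207100 m³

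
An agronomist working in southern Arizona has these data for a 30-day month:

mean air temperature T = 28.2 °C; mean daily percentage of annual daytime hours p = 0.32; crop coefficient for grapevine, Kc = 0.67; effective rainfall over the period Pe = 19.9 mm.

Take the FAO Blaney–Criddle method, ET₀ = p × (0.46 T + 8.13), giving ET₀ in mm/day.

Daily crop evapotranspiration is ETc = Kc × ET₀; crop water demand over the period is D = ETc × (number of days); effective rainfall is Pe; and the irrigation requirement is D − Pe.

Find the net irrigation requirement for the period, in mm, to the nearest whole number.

116 mm

ET₀ = 0.32 × (0.46 × 28.2 + 8.13) = 0.32 × 21.102 = 6.7526 mm/d
ETc = Kc × ET₀ = 0.67 × 6.7526 = 4.5242 mm/d
Crop demand D = ETc × 30 d = 4.5242 × 30 = 135.726 mm
D − Pe = 135.726 − 19.9 = 115.826 mm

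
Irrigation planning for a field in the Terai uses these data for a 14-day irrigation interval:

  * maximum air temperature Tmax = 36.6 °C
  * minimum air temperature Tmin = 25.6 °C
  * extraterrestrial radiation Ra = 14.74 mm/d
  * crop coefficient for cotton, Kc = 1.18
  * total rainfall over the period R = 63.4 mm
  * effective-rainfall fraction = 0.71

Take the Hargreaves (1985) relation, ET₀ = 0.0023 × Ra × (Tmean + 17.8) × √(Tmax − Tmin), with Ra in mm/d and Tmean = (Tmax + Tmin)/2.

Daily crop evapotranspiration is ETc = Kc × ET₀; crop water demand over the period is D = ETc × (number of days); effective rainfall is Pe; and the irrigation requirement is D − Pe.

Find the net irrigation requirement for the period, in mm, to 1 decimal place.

45.8 mm

Tmean = (36.6 + 25.6)/2 = 31.10 °C
ET₀ = 0.0023 × 14.74 × (31.10 + 17.8) × √11.0 = 0.0023 × 14.74 × 48.90 × 3.3166 = 5.4983 mm/d
ETc = Kc × ET₀ = 1.18 × 5.4983 = 6.4880 mm/d
Crop demand D = ETc × 14 d = 6.4880 × 14 = 90.832 mm
Pe = 0.71 × 63.4 = 45.014 mm
D − Pe = 90.832 − 45.014 = 45.818 mm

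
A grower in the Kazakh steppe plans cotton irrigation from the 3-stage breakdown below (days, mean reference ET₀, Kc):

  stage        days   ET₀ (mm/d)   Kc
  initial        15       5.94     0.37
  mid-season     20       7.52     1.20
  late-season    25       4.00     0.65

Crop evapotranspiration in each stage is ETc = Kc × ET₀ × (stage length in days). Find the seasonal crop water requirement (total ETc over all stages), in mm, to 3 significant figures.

initial: 0.37 × 5.94 × 15 = 32.97 mm
mid-season: 1.20 × 7.52 × 20 = 180.48 mm
late-season: 0.65 × 4.00 × 25 = 65.00 mm
Seasonal total = 278.45 mm

278 mm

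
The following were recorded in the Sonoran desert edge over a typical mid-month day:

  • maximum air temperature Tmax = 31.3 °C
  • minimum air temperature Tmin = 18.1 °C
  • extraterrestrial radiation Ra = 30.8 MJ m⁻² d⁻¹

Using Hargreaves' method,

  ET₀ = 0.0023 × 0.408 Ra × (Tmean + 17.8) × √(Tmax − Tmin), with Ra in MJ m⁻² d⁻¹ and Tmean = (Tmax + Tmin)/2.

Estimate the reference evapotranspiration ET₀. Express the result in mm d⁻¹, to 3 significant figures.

4.46 mm d⁻¹

Tmean = (31.3 + 18.1)/2 = 24.70 °C
0.408 Ra = 0.408 × 30.8 = 12.5664 mm/d equivalent
ET₀ = 0.0023 × 12.5664 × (24.70 + 17.8) × √13.2 = 0.0023 × 12.5664 × 42.50 × 3.6332 = 4.4629 mm/d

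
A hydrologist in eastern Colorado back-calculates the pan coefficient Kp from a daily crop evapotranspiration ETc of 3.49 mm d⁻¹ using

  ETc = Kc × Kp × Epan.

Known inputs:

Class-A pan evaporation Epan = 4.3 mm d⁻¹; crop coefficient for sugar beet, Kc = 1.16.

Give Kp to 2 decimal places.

ETc = Kc × Kp × Epan  ⇒  Kp = ETc / (Kc × Epan)
Kp = 3.49 / (1.16 × 4.3) = 3.49 / 4.988 = 0.6997

0.70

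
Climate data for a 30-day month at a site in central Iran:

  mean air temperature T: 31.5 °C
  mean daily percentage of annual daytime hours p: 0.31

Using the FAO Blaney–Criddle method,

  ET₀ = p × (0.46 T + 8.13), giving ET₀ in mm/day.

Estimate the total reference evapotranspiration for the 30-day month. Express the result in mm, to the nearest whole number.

210 mm

ET₀ = 0.31 × (0.46 × 31.5 + 8.13) = 0.31 × 22.620 = 7.0122 mm/d
Monthly total = 7.0122 × 30 = 210.366 mm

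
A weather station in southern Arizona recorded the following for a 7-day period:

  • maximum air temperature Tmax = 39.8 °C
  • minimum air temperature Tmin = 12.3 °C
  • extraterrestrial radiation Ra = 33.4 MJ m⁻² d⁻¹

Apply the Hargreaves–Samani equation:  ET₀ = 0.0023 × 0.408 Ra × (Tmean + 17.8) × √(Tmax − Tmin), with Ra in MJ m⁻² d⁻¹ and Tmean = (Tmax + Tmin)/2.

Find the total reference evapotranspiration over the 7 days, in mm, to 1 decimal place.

50.5 mm

Tmean = (39.8 + 12.3)/2 = 26.05 °C
0.408 Ra = 0.408 × 33.4 = 13.6272 mm/d equivalent
ET₀ = 0.0023 × 13.6272 × (26.05 + 17.8) × √27.5 = 0.0023 × 13.6272 × 43.85 × 5.2440 = 7.2072 mm/d
Over 7 days: 7.2072 × 7 = 50.450 mm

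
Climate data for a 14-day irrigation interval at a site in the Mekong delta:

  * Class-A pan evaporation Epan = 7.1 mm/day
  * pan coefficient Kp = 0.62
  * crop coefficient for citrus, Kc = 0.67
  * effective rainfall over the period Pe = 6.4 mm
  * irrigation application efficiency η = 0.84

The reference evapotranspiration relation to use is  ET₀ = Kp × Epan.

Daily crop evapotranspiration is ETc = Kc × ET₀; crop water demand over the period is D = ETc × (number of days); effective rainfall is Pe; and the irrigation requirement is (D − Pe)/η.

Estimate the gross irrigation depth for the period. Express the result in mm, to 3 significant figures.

ET₀ = 0.62 × 7.1 = 4.4020 mm/d
ETc = Kc × ET₀ = 0.67 × 4.4020 = 2.9493 mm/d
Crop demand D = ETc × 14 d = 2.9493 × 14 = 41.290 mm
D − Pe = 41.290 − 6.4 = 34.890 mm
Gross irrigation = 34.890 / 0.84 = 41.536 mm

41.5 mm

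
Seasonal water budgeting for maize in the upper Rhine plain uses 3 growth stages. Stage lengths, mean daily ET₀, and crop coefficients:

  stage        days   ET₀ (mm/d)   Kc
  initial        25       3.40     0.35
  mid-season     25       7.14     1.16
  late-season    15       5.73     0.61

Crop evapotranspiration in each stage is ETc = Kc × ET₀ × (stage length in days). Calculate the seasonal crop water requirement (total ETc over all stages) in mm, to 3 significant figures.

initial: 0.35 × 3.40 × 25 = 29.75 mm
mid-season: 1.16 × 7.14 × 25 = 207.06 mm
late-season: 0.61 × 5.73 × 15 = 52.43 mm
Seasonal total = 289.24 mm

289 mm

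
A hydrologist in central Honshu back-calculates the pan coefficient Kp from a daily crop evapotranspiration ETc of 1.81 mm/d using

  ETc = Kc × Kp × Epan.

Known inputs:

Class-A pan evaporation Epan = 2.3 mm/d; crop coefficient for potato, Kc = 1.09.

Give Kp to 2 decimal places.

0.72

ETc = Kc × Kp × Epan  ⇒  Kp = ETc / (Kc × Epan)
Kp = 1.81 / (1.09 × 2.3) = 1.81 / 2.507 = 0.7220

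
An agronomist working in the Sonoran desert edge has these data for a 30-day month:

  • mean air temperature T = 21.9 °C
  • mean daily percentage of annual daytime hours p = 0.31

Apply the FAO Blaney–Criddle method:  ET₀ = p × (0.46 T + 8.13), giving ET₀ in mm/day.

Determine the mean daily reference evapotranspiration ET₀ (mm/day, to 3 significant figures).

ET₀ = 0.31 × (0.46 × 21.9 + 8.13) = 0.31 × 18.204 = 5.6432 mm/d

5.64 mm/day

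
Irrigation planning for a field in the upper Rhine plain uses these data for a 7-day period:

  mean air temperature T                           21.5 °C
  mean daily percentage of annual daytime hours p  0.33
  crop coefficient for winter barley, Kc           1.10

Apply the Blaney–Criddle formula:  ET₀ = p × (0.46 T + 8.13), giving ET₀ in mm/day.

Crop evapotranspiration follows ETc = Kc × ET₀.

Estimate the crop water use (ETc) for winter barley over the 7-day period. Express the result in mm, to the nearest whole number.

ET₀ = 0.33 × (0.46 × 21.5 + 8.13) = 0.33 × 18.020 = 5.9466 mm/d
ETc = Kc × ET₀ = 1.10 × 5.9466 = 6.5413 mm/d
Over 7 days: 6.5413 × 7 = 45.789 mm

46 mm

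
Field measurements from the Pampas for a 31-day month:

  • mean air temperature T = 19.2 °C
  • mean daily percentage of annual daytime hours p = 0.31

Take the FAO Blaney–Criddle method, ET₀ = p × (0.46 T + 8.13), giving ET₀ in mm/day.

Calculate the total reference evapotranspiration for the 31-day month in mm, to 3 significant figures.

ET₀ = 0.31 × (0.46 × 19.2 + 8.13) = 0.31 × 16.962 = 5.2582 mm/d
Monthly total = 5.2582 × 31 = 163.004 mm

163 mm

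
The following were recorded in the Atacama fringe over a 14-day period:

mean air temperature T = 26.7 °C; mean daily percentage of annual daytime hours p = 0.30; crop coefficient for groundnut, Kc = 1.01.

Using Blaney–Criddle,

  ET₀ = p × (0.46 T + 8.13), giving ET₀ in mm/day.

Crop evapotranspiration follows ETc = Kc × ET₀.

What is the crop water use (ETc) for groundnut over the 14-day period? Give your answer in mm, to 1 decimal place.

86.6 mm

ET₀ = 0.30 × (0.46 × 26.7 + 8.13) = 0.30 × 20.412 = 6.1236 mm/d
ETc = Kc × ET₀ = 1.01 × 6.1236 = 6.1848 mm/d
Over 14 days: 6.1848 × 14 = 86.587 mm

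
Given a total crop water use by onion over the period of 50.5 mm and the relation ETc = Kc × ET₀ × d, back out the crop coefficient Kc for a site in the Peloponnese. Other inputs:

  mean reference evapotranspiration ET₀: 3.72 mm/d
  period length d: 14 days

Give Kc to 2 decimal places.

ETc = Kc × ET₀ × d  ⇒  Kc = ETc / (ET₀ × d)
Kc = 50.5 / (3.72 × 14) = 50.5 / 52.08 = 0.9697

0.97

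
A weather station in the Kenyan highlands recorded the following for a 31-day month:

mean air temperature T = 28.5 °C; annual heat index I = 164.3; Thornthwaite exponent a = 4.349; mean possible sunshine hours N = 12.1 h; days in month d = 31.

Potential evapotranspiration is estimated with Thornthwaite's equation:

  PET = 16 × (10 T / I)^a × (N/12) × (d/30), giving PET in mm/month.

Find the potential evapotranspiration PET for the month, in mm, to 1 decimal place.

10T/I = 10 × 28.5 / 164.3 = 1.7346
(10T/I)^a = 1.7346^4.349 = 10.9718
Uncorrected PET = 16 × 10.9718 = 175.549 mm
Correction = (N/12)(d/30) = (12.1/12)(31/30) = 1.0419
PET = 175.549 × 1.0419 = 182.905 mm/month

182.9 mm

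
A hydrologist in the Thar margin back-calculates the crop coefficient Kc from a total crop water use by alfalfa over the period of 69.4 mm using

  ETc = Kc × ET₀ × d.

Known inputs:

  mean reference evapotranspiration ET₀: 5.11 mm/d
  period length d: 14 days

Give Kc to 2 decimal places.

ETc = Kc × ET₀ × d  ⇒  Kc = ETc / (ET₀ × d)
Kc = 69.4 / (5.11 × 14) = 69.4 / 71.54 = 0.9701

0.97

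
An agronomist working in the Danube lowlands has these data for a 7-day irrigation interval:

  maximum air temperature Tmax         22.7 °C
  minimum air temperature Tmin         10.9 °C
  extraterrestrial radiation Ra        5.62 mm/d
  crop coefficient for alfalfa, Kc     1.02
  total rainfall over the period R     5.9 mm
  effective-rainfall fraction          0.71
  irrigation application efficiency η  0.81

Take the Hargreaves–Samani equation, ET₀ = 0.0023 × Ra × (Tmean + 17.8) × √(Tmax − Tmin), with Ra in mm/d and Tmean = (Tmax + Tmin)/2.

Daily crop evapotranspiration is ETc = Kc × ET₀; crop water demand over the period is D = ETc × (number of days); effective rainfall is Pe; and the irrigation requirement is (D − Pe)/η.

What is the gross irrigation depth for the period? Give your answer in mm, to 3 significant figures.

Tmean = (22.7 + 10.9)/2 = 16.80 °C
ET₀ = 0.0023 × 5.62 × (16.80 + 17.8) × √11.8 = 0.0023 × 5.62 × 34.60 × 3.4351 = 1.5363 mm/d
ETc = Kc × ET₀ = 1.02 × 1.5363 = 1.5670 mm/d
Crop demand D = ETc × 7 d = 1.5670 × 7 = 10.969 mm
Pe = 0.71 × 5.9 = 4.189 mm
D − Pe = 10.969 − 4.189 = 6.780 mm
Gross irrigation = 6.780 / 0.81 = 8.370 mm

8.37 mm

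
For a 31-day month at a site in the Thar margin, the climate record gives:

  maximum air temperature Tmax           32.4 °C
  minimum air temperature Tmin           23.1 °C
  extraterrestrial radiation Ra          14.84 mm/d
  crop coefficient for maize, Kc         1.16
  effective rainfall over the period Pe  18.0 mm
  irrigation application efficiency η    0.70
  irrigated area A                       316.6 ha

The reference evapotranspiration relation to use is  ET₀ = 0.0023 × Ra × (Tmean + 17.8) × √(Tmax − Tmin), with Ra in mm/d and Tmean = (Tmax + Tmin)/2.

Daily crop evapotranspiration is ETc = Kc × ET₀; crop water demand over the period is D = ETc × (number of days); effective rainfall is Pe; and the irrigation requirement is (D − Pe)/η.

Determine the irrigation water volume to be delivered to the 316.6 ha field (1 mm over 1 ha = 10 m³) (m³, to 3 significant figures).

690000 m³

Tmean = (32.4 + 23.1)/2 = 27.75 °C
ET₀ = 0.0023 × 14.84 × (27.75 + 17.8) × √9.3 = 0.0023 × 14.84 × 45.55 × 3.0496 = 4.7413 mm/d
ETc = Kc × ET₀ = 1.16 × 4.7413 = 5.4999 mm/d
Crop demand D = ETc × 31 d = 5.4999 × 31 = 170.497 mm
D − Pe = 170.497 − 18.0 = 152.497 mm
Gross irrigation = 152.497 / 0.70 = 217.853 mm
Volume = 217.853 mm × 316.6 ha × 10 = 689722.6 m³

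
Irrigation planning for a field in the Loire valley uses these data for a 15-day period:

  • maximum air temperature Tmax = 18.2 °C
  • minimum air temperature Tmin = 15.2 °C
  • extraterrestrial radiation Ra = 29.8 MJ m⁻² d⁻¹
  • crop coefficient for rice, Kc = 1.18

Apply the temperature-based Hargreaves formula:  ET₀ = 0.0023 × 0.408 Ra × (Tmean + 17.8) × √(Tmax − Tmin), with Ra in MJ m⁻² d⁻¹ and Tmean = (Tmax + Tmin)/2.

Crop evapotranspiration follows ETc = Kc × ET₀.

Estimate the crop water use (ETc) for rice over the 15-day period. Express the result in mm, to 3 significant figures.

29.6 mm

Tmean = (18.2 + 15.2)/2 = 16.70 °C
0.408 Ra = 0.408 × 29.8 = 12.1584 mm/d equivalent
ET₀ = 0.0023 × 12.1584 × (16.70 + 17.8) × √3.0 = 0.0023 × 12.1584 × 34.50 × 1.7321 = 1.6711 mm/d
ETc = Kc × ET₀ = 1.18 × 1.6711 = 1.9719 mm/d
Over 15 days: 1.9719 × 15 = 29.579 mm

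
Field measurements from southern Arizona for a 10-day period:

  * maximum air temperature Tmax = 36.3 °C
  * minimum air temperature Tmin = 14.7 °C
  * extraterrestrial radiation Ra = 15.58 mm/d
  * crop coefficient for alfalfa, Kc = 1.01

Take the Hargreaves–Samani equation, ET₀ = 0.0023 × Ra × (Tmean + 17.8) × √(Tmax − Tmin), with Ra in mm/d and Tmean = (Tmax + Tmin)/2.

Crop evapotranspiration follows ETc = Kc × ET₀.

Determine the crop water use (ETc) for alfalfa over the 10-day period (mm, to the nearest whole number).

73 mm

Tmean = (36.3 + 14.7)/2 = 25.50 °C
ET₀ = 0.0023 × 15.58 × (25.50 + 17.8) × √21.6 = 0.0023 × 15.58 × 43.30 × 4.6476 = 7.2113 mm/d
ETc = Kc × ET₀ = 1.01 × 7.2113 = 7.2834 mm/d
Over 10 days: 7.2834 × 10 = 72.834 mm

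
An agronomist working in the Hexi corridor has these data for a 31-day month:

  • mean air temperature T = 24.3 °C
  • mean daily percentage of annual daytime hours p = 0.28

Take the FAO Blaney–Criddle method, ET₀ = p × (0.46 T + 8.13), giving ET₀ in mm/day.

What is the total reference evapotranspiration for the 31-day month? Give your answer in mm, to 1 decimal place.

ET₀ = 0.28 × (0.46 × 24.3 + 8.13) = 0.28 × 19.308 = 5.4062 mm/d
Monthly total = 5.4062 × 31 = 167.592 mm

167.6 mm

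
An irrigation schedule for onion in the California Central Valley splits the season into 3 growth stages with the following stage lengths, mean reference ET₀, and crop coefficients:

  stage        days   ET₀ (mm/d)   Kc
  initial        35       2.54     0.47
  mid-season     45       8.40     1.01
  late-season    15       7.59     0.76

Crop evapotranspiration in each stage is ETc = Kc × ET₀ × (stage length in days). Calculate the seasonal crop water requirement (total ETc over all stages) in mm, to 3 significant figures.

initial: 0.47 × 2.54 × 35 = 41.78 mm
mid-season: 1.01 × 8.40 × 45 = 381.78 mm
late-season: 0.76 × 7.59 × 15 = 86.53 mm
Seasonal total = 510.09 mm

510 mm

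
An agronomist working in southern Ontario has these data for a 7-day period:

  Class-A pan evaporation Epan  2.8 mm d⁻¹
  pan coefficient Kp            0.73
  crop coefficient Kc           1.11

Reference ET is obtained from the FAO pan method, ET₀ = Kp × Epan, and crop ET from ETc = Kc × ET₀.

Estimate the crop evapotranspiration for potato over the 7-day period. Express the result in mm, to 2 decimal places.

15.88 mm

ET₀ = 0.73 × 2.8 = 2.0440 mm/d
ETc = Kc × ET₀ = 1.11 × 2.0440 = 2.2688 mm/d
Over 7 days: 2.2688 × 7 = 15.882 mm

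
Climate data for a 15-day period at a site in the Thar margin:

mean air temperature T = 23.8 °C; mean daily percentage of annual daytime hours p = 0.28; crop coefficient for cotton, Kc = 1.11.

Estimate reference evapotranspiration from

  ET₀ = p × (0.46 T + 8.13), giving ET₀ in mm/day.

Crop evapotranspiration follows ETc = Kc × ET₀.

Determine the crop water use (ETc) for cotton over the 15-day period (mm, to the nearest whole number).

89 mm

ET₀ = 0.28 × (0.46 × 23.8 + 8.13) = 0.28 × 19.078 = 5.3418 mm/d
ETc = Kc × ET₀ = 1.11 × 5.3418 = 5.9294 mm/d
Over 15 days: 5.9294 × 15 = 88.941 mm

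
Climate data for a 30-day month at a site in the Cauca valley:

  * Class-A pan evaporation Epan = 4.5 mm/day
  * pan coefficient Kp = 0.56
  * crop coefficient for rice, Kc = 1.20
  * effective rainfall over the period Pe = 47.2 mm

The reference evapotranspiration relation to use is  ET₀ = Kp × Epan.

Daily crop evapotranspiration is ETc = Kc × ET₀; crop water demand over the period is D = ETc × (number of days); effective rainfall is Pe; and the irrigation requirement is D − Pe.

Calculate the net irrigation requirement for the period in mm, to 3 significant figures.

ET₀ = 0.56 × 4.5 = 2.5200 mm/d
ETc = Kc × ET₀ = 1.20 × 2.5200 = 3.0240 mm/d
Crop demand D = ETc × 30 d = 3.0240 × 30 = 90.720 mm
D − Pe = 90.720 − 47.2 = 43.520 mm

43.5 mm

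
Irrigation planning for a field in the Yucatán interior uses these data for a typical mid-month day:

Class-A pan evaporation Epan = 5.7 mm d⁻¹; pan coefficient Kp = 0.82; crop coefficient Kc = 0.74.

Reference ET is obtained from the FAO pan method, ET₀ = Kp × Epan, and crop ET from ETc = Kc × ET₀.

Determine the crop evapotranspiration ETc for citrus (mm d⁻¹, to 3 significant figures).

3.46 mm d⁻¹

ET₀ = 0.82 × 5.7 = 4.6740 mm/d
ETc = Kc × ET₀ = 0.74 × 4.6740 = 3.4588 mm/d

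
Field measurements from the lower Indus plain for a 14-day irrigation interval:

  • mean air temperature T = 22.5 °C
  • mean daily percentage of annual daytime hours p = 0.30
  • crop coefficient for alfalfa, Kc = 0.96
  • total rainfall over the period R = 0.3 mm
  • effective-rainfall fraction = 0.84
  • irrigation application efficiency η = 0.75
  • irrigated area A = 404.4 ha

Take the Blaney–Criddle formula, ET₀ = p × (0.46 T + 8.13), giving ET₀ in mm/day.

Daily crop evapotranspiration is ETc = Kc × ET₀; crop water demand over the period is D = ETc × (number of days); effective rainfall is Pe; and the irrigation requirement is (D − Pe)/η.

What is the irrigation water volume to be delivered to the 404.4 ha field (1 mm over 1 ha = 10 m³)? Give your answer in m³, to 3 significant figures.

ET₀ = 0.30 × (0.46 × 22.5 + 8.13) = 0.30 × 18.480 = 5.5440 mm/d
ETc = Kc × ET₀ = 0.96 × 5.5440 = 5.3222 mm/d
Crop demand D = ETc × 14 d = 5.3222 × 14 = 74.511 mm
Pe = 0.84 × 0.3 = 0.252 mm
D − Pe = 74.511 − 0.252 = 74.259 mm
Gross irrigation = 74.259 / 0.75 = 99.012 mm
Volume = 99.012 mm × 404.4 ha × 10 = 400404.5 m³

400000 m³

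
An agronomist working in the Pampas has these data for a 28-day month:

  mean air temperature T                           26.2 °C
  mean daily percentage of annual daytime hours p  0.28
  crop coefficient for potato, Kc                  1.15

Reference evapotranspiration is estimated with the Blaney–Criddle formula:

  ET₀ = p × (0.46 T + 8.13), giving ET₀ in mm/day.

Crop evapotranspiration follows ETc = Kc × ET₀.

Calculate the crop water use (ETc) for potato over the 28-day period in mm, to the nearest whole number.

ET₀ = 0.28 × (0.46 × 26.2 + 8.13) = 0.28 × 20.182 = 5.6510 mm/d
ETc = Kc × ET₀ = 1.15 × 5.6510 = 6.4987 mm/d
Over 28 days: 6.4987 × 28 = 181.964 mm

182 mm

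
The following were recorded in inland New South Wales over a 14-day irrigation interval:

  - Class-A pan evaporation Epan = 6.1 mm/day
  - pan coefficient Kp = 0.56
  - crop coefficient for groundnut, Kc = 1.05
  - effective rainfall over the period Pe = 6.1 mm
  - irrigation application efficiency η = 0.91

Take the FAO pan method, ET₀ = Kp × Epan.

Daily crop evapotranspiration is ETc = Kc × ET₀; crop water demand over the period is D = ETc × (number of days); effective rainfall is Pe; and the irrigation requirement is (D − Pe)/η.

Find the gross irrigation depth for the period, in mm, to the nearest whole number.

48 mm

ET₀ = 0.56 × 6.1 = 3.4160 mm/d
ETc = Kc × ET₀ = 1.05 × 3.4160 = 3.5868 mm/d
Crop demand D = ETc × 14 d = 3.5868 × 14 = 50.215 mm
D − Pe = 50.215 − 6.1 = 44.115 mm
Gross irrigation = 44.115 / 0.91 = 48.478 mm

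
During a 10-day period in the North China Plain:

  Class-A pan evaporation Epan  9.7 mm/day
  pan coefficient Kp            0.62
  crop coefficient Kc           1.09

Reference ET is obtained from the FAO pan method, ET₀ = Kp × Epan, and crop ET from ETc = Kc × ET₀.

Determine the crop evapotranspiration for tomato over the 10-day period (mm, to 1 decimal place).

65.6 mm

ET₀ = 0.62 × 9.7 = 6.0140 mm/d
ETc = Kc × ET₀ = 1.09 × 6.0140 = 6.5553 mm/d
Over 10 days: 6.5553 × 10 = 65.553 mm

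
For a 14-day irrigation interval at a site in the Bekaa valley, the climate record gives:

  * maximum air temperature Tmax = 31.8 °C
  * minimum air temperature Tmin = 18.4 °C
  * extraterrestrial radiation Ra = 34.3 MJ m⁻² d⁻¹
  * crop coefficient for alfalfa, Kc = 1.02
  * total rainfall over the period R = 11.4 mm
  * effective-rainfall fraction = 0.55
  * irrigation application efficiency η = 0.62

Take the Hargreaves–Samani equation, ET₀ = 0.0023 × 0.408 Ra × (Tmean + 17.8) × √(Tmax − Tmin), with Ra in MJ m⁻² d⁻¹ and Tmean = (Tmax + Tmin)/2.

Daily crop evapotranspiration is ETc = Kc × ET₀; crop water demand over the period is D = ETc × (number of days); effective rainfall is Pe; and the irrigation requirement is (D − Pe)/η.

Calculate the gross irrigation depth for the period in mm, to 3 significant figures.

Tmean = (31.8 + 18.4)/2 = 25.10 °C
0.408 Ra = 0.408 × 34.3 = 13.9944 mm/d equivalent
ET₀ = 0.0023 × 13.9944 × (25.10 + 17.8) × √13.4 = 0.0023 × 13.9944 × 42.90 × 3.6606 = 5.0547 mm/d
ETc = Kc × ET₀ = 1.02 × 5.0547 = 5.1558 mm/d
Crop demand D = ETc × 14 d = 5.1558 × 14 = 72.181 mm
Pe = 0.55 × 11.4 = 6.270 mm
D − Pe = 72.181 − 6.270 = 65.911 mm
Gross irrigation = 65.911 / 0.62 = 106.308 mm

106 mm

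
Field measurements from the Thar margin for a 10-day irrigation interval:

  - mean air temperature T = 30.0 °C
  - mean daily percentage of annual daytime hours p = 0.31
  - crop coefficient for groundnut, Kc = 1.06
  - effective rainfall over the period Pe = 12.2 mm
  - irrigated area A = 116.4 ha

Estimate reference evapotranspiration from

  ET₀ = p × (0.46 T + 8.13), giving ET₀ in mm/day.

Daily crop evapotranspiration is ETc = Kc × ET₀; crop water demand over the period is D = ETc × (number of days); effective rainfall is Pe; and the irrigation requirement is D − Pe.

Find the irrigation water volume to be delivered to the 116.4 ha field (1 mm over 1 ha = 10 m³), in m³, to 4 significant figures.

ET₀ = 0.31 × (0.46 × 30.0 + 8.13) = 0.31 × 21.930 = 6.7983 mm/d
ETc = Kc × ET₀ = 1.06 × 6.7983 = 7.2062 mm/d
Crop demand D = ETc × 10 d = 7.2062 × 10 = 72.062 mm
D − Pe = 72.062 − 12.2 = 59.862 mm
Volume = 59.862 mm × 116.4 ha × 10 = 69679.4 m³

69680 m³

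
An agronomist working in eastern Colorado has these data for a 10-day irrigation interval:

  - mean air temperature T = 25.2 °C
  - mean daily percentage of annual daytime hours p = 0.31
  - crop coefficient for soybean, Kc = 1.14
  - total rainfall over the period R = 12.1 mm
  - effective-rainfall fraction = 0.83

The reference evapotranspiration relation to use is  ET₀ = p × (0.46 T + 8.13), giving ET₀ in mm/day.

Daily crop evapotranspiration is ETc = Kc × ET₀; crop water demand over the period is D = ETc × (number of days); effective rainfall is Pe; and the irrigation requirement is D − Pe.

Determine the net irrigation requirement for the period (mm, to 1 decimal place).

59.7 mm

ET₀ = 0.31 × (0.46 × 25.2 + 8.13) = 0.31 × 19.722 = 6.1138 mm/d
ETc = Kc × ET₀ = 1.14 × 6.1138 = 6.9697 mm/d
Crop demand D = ETc × 10 d = 6.9697 × 10 = 69.697 mm
Pe = 0.83 × 12.1 = 10.043 mm
D − Pe = 69.697 − 10.043 = 59.654 mm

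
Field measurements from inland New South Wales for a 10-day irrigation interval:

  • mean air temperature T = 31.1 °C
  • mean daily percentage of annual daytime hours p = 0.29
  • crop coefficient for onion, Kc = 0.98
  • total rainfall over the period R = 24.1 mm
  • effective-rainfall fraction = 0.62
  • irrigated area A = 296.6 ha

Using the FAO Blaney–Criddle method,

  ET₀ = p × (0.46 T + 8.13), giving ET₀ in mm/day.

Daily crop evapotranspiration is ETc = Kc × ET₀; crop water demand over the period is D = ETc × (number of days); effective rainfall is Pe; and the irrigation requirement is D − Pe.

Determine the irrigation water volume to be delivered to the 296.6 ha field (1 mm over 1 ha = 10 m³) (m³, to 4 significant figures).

ET₀ = 0.29 × (0.46 × 31.1 + 8.13) = 0.29 × 22.436 = 6.5064 mm/d
ETc = Kc × ET₀ = 0.98 × 6.5064 = 6.3763 mm/d
Crop demand D = ETc × 10 d = 6.3763 × 10 = 63.763 mm
Pe = 0.62 × 24.1 = 14.942 mm
D − Pe = 63.763 − 14.942 = 48.821 mm
Volume = 48.821 mm × 296.6 ha × 10 = 144803.1 m³

144800 m³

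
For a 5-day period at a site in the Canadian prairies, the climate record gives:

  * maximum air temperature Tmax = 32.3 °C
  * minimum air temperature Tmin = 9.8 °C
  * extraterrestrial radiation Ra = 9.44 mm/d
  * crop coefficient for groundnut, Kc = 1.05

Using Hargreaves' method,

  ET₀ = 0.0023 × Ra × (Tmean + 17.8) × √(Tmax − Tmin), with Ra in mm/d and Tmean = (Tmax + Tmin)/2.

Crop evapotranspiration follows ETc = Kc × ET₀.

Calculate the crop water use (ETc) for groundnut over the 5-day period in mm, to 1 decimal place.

21.0 mm

Tmean = (32.3 + 9.8)/2 = 21.05 °C
ET₀ = 0.0023 × 9.44 × (21.05 + 17.8) × √22.5 = 0.0023 × 9.44 × 38.85 × 4.7434 = 4.0011 mm/d
ETc = Kc × ET₀ = 1.05 × 4.0011 = 4.2012 mm/d
Over 5 days: 4.2012 × 5 = 21.006 mm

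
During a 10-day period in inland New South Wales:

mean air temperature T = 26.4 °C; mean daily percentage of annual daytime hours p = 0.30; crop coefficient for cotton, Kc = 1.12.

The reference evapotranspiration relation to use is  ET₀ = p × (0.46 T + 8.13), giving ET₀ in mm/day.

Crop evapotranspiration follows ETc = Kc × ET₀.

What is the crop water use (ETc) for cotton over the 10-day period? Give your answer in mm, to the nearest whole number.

ET₀ = 0.30 × (0.46 × 26.4 + 8.13) = 0.30 × 20.274 = 6.0822 mm/d
ETc = Kc × ET₀ = 1.12 × 6.0822 = 6.8121 mm/d
Over 10 days: 6.8121 × 10 = 68.121 mm

68 mm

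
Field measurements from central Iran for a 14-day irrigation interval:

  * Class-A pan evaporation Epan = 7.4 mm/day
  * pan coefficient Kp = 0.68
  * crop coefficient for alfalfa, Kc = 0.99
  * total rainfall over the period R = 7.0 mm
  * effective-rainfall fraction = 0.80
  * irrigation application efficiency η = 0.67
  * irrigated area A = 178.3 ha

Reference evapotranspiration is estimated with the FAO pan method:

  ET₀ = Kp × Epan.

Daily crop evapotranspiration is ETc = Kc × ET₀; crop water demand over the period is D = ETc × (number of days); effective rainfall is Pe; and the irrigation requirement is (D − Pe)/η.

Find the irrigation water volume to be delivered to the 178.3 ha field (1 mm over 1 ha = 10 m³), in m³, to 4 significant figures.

ET₀ = 0.68 × 7.4 = 5.0320 mm/d
ETc = Kc × ET₀ = 0.99 × 5.0320 = 4.9817 mm/d
Crop demand D = ETc × 14 d = 4.9817 × 14 = 69.744 mm
Pe = 0.80 × 7.0 = 5.600 mm
D − Pe = 69.744 − 5.600 = 64.144 mm
Gross irrigation = 64.144 / 0.67 = 95.737 mm
Volume = 95.737 mm × 178.3 ha × 10 = 170699.1 m³

170700 m³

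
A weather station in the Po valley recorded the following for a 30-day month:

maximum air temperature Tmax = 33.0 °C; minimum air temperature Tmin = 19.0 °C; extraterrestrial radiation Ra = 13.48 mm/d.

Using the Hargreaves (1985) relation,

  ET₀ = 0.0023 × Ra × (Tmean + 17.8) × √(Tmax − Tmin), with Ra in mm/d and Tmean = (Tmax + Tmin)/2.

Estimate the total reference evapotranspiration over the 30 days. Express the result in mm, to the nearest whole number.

152 mm

Tmean = (33.0 + 19.0)/2 = 26.00 °C
ET₀ = 0.0023 × 13.48 × (26.00 + 17.8) × √14.0 = 0.0023 × 13.48 × 43.80 × 3.7417 = 5.0811 mm/d
Over 30 days: 5.0811 × 30 = 152.433 mm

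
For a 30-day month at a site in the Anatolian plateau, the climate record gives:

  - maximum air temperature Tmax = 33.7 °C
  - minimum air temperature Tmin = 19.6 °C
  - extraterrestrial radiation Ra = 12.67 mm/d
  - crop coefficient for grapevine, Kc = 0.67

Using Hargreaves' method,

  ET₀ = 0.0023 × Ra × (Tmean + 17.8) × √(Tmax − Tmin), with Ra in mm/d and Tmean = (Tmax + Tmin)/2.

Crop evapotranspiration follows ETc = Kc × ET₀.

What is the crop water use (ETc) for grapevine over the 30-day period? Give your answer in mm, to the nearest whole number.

Tmean = (33.7 + 19.6)/2 = 26.65 °C
ET₀ = 0.0023 × 12.67 × (26.65 + 17.8) × √14.1 = 0.0023 × 12.67 × 44.45 × 3.7550 = 4.8639 mm/d
ETc = Kc × ET₀ = 0.67 × 4.8639 = 3.2588 mm/d
Over 30 days: 3.2588 × 30 = 97.764 mm

98 mm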